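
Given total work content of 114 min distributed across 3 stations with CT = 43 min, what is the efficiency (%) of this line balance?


Formula: Efficiency = Sum of Task Times / (N_stations * CT) * 100
Total station capacity = 3 stations * 43 min = 129 min
Efficiency = 114 / 129 * 100 = 88.4%

88.4%


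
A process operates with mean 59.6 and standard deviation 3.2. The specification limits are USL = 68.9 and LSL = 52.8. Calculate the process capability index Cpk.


Cpu = (68.9 - 59.6) / (3 * 3.2) = 0.97
Cpl = (59.6 - 52.8) / (3 * 3.2) = 0.71
Cpk = min(0.97, 0.71) = 0.71

0.71


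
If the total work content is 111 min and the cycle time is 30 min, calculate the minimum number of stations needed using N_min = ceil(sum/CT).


Formula: N_min = ceil(Sum of Task Times / Cycle Time)
N_min = ceil(111 min / 30 min) = ceil(3.7)
N_min = 4 stations

4


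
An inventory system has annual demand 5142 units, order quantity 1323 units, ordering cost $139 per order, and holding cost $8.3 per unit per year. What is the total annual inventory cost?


TC = 5142/1323 * 139 + 1323/2 * 8.3

$6030.69


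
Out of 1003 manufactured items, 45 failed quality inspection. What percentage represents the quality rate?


Formula: Quality Rate = Good Pieces / Total Pieces * 100
Good pieces = 1003 - 45 = 958
QR = 958 / 1003 * 100 = 95.5%

95.5%


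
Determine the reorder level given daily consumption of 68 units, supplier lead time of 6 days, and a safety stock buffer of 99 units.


Formula: ROP = (Daily Demand * Lead Time) + Safety Stock
Demand during lead time = 68 * 6 = 408 units
ROP = 408 + 99 = 507 units

507 units


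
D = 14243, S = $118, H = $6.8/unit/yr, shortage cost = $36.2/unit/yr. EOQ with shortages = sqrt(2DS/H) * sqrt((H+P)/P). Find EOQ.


Formula: EOQ* = sqrt(2DS/H) * sqrt((H+P)/P)
Base EOQ = sqrt(2*14243*118/6.8) = 703.08 units
Correction = sqrt((6.8+36.2)/36.2) = 1.08988
EOQ* = 703.08 * 1.08988 = 766.3 units

766.3 units


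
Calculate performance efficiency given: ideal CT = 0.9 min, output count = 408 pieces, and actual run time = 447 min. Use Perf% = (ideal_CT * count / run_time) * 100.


Formula: Performance = (Ideal CT * Total Count) / Run Time * 100
Ideal output time = 0.9 * 408 = 367.2 min
Performance = 367.2 / 447 * 100 = 82.1%

82.1%


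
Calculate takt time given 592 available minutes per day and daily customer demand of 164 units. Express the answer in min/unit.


Formula: Takt Time = Available Production Time / Customer Demand
Takt = 592 min/day / 164 units/day
Takt = 3.61 min/unit

3.61 min/unit


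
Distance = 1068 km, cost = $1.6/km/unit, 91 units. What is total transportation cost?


TC = dist * cost * units = 1068 * 1.6 * 91 = $155500.80

$155500.80


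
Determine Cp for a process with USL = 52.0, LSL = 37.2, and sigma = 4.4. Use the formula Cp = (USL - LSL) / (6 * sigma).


Cp = (52.0 - 37.2) / (6 * 4.4)

0.56


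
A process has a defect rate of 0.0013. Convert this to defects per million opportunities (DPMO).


DPMO = defect_rate * 1000000 = 0.0013 * 1000000

1300


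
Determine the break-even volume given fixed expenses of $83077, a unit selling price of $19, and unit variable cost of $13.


Formula: BEQ = Fixed Costs / (Price - Variable Cost)
Contribution margin = $19 - $13 = $6/unit
BEQ = ceil($83077 / $6/unit) = ceil(13846.17) = 13847 units

13847 units


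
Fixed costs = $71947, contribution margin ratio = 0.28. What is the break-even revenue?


Formula: BER = Fixed Costs / Contribution Margin Ratio
BER = $71947 / 0.28
BER = $256953.57 (to the nearest cent)

$256953.57


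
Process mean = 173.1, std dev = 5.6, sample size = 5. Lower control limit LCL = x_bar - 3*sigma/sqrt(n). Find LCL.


LCL = 173.1 - 3 * 5.6 / sqrt(5)

165.59


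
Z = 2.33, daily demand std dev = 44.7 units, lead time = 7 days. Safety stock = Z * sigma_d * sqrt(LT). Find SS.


Formula: SS = z * sigma_d * sqrt(LT)
sqrt(LT) = sqrt(7) = 2.6458
SS = 2.33 * 44.7 * 2.6458
SS = 275.6 units

275.6 units


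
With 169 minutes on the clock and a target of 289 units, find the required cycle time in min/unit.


Formula: CT = Available Time / Number of Units
CT = 169 min / 289 units
CT = 0.58 min/unit

0.58 min/unit


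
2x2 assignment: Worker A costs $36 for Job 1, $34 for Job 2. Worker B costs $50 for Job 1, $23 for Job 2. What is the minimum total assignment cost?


Option 1: A->1 + B->2 = $36 + $23 = $59
Option 2: A->2 + B->1 = $34 + $50 = $84
Min cost = min($59, $84) = $59

$59


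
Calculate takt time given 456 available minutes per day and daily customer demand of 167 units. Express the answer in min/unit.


Formula: Takt Time = Available Production Time / Customer Demand
Takt = 456 min/day / 167 units/day
Takt = 2.73 min/unit

2.73 min/unit


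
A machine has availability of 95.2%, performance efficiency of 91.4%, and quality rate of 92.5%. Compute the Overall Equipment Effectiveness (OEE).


Formula: OEE = Availability * Performance * Quality / 10000
A * P = 95.2% * 91.4% / 100 = 87.01%
OEE = 87.01% * 92.5% / 100 = 80.5%

80.5%


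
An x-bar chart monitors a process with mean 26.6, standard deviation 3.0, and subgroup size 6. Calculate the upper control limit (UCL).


UCL = 26.6 + 3 * 3.0 / sqrt(6)

30.27


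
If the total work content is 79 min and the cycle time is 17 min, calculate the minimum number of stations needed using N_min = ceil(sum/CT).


Formula: N_min = ceil(Sum of Task Times / Cycle Time)
N_min = ceil(79 min / 17 min) = ceil(4.6471)
N_min = 5 stations

5


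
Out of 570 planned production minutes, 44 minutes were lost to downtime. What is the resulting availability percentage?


Formula: Availability = (Planned Time - Downtime) / Planned Time * 100
Uptime = 570 - 44 = 526 min
Availability = 526 / 570 * 100 = 92.3%

92.3%


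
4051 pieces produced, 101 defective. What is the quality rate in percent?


Formula: Quality Rate = Good Pieces / Total Pieces * 100
Good pieces = 4051 - 101 = 3950
QR = 3950 / 4051 * 100 = 97.5%

97.5%


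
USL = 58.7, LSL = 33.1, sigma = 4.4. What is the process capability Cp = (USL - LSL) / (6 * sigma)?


Cp = (58.7 - 33.1) / (6 * 4.4)

0.97


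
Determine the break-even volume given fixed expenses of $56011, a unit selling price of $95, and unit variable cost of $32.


Formula: BEQ = Fixed Costs / (Price - Variable Cost)
Contribution margin = $95 - $32 = $63/unit
BEQ = ceil($56011 / $63/unit) = ceil(889.06) = 890 units

890 units


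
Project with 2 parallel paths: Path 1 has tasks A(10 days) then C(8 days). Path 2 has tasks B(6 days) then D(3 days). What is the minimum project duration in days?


Path 1 = 10 + 8 = 18 days
Path 2 = 6 + 3 = 9 days
Duration = max(18, 9) = 18 days

18 days


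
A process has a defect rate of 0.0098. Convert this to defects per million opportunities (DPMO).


DPMO = defect_rate * 1000000 = 0.0098 * 1000000

9800


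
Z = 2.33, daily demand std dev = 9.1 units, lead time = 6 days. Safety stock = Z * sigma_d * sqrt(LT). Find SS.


Formula: SS = z * sigma_d * sqrt(LT)
sqrt(LT) = sqrt(6) = 2.4495
SS = 2.33 * 9.1 * 2.4495
SS = 51.9 units

51.9 units


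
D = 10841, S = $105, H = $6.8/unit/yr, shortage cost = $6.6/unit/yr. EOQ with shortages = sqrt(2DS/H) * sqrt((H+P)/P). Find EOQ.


Formula: EOQ* = sqrt(2DS/H) * sqrt((H+P)/P)
Base EOQ = sqrt(2*10841*105/6.8) = 578.62 units
Correction = sqrt((6.8+6.6)/6.6) = 1.42489
EOQ* = 578.62 * 1.42489 = 824.5 units

824.5 units


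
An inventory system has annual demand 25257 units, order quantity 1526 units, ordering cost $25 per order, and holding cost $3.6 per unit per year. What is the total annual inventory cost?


TC = 25257/1526 * 25 + 1526/2 * 3.6

$3160.58


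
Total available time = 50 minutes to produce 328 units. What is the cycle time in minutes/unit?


Formula: CT = Available Time / Number of Units
CT = 50 min / 328 units
CT = 0.15 min/unit

0.15 min/unit


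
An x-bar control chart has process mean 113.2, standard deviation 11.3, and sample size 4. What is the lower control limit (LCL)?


LCL = 113.2 - 3 * 11.3 / sqrt(4)

96.25


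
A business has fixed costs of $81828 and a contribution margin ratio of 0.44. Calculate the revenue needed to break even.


Formula: BER = Fixed Costs / Contribution Margin Ratio
BER = $81828 / 0.44
BER = $185972.73 (to the nearest cent)

$185972.73


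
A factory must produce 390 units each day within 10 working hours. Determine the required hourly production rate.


Formula: Production Rate = Daily Demand / Available Hours
Rate = 390 units/day / 10 hours/day
Rate = 39.0 units/hour

39.0 units/hour


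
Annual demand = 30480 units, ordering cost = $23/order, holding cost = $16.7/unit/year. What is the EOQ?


Formula: EOQ = sqrt(2 * D * S / H)
Numerator: 2 * 30480 * 23 = 1402080
2DS/H = 1402080 / 16.7 = 83956.9
EOQ = sqrt(83956.9) = 289.8 units

289.8 units


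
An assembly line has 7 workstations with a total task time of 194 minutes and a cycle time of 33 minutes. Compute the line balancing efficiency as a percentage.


Formula: Efficiency = Sum of Task Times / (N_stations * CT) * 100
Total station capacity = 7 stations * 33 min = 231 min
Efficiency = 194 / 231 * 100 = 84.0%

84.0%


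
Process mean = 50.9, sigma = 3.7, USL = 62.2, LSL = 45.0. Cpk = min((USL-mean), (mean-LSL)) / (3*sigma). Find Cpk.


Cpu = (62.2 - 50.9) / (3 * 3.7) = 1.02
Cpl = (50.9 - 45.0) / (3 * 3.7) = 0.53
Cpk = min(1.02, 0.53) = 0.53

0.53


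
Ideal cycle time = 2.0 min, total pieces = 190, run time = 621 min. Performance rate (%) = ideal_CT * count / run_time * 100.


Formula: Performance = (Ideal CT * Total Count) / Run Time * 100
Ideal output time = 2.0 * 190 = 380.0 min
Performance = 380.0 / 621 * 100 = 61.2%

61.2%


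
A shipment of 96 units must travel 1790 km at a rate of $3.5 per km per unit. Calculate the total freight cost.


TC = dist * cost * units = 1790 * 3.5 * 96 = $601440.00

$601440.00


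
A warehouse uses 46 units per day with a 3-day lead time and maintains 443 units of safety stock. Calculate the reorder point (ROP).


Formula: ROP = (Daily Demand * Lead Time) + Safety Stock
Demand during lead time = 46 * 3 = 138 units
ROP = 138 + 443 = 581 units

581 units


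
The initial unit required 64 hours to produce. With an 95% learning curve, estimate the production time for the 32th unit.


Formula: T_n = T_1 * (learning_rate)^(log2(n)) where learning_rate = rate/100
Doublings = log2(32) = 5
T_n = 64 * 0.95^5
T_n = 64 * 0.7738 = 49.5 hours

49.5 hours


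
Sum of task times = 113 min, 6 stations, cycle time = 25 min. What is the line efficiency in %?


Formula: Efficiency = Sum of Task Times / (N_stations * CT) * 100
Total station capacity = 6 stations * 25 min = 150 min
Efficiency = 113 / 150 * 100 = 75.3%

75.3%


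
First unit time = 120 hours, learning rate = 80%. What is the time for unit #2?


Formula: T_n = T_1 * (learning_rate)^(log2(n)) where learning_rate = rate/100
Doublings = log2(2) = 1
T_n = 120 * 0.8^1
T_n = 120 * 0.8 = 96.0 hours

96.0 hours


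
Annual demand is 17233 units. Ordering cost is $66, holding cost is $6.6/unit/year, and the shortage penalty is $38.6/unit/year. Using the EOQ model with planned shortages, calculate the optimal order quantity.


Formula: EOQ* = sqrt(2DS/H) * sqrt((H+P)/P)
Base EOQ = sqrt(2*17233*66/6.6) = 587.08 units
Correction = sqrt((6.6+38.6)/38.6) = 1.08212
EOQ* = 587.08 * 1.08212 = 635.3 units

635.3 units


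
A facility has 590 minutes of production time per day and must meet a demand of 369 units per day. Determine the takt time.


Formula: Takt Time = Available Production Time / Customer Demand
Takt = 590 min/day / 369 units/day
Takt = 1.6 min/unit

1.6 min/unit


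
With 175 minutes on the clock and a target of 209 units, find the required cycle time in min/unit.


Formula: CT = Available Time / Number of Units
CT = 175 min / 209 units
CT = 0.84 min/unit

0.84 min/unit


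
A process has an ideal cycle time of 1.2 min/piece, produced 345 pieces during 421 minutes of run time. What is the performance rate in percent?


Formula: Performance = (Ideal CT * Total Count) / Run Time * 100
Ideal output time = 1.2 * 345 = 414.0 min
Performance = 414.0 / 421 * 100 = 98.3%

98.3%


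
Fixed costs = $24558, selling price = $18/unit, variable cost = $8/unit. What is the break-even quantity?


Formula: BEQ = Fixed Costs / (Price - Variable Cost)
Contribution margin = $18 - $8 = $10/unit
BEQ = ceil($24558 / $10/unit) = ceil(2455.8) = 2456 units

2456 units


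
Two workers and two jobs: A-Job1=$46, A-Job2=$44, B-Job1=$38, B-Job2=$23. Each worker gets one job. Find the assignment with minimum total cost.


Option 1: A->1 + B->2 = $46 + $23 = $69
Option 2: A->2 + B->1 = $44 + $38 = $82
Min cost = min($69, $82) = $69

$69


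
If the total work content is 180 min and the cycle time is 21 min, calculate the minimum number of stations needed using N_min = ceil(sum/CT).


Formula: N_min = ceil(Sum of Task Times / Cycle Time)
N_min = ceil(180 min / 21 min) = ceil(8.5714)
N_min = 9 stations

9


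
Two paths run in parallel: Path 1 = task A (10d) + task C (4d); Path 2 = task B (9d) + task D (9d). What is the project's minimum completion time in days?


Path 1 = 10 + 4 = 14 days
Path 2 = 9 + 9 = 18 days
Duration = max(14, 18) = 18 days

18 days


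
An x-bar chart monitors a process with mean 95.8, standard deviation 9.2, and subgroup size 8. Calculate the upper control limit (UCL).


UCL = 95.8 + 3 * 9.2 / sqrt(8)

105.56


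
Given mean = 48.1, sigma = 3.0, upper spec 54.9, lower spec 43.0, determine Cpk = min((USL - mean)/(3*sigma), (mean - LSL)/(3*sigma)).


Cpu = (54.9 - 48.1) / (3 * 3.0) = 0.76
Cpl = (48.1 - 43.0) / (3 * 3.0) = 0.57
Cpk = min(0.76, 0.57) = 0.57

0.57


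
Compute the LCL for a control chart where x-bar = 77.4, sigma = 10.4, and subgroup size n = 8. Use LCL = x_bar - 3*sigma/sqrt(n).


LCL = 77.4 - 3 * 10.4 / sqrt(8)

66.37


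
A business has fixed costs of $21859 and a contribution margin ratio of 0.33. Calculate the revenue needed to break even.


Formula: BER = Fixed Costs / Contribution Margin Ratio
BER = $21859 / 0.33
BER = $66239.39 (to the nearest cent)

$66239.39


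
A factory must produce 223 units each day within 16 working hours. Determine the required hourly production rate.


Formula: Production Rate = Daily Demand / Available Hours
Rate = 223 units/day / 16 hours/day
Rate = 13.9 units/hour

13.9 units/hour


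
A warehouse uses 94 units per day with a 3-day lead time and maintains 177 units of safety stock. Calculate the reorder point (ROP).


Formula: ROP = (Daily Demand * Lead Time) + Safety Stock
Demand during lead time = 94 * 3 = 282 units
ROP = 282 + 177 = 459 units

459 units


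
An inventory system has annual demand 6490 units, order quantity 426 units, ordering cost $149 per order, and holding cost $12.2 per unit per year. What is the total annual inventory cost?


TC = 6490/426 * 149 + 426/2 * 12.2

$4868.58


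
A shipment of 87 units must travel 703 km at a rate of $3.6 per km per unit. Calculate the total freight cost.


TC = dist * cost * units = 703 * 3.6 * 87 = $220179.60

$220179.60


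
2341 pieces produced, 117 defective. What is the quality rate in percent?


Formula: Quality Rate = Good Pieces / Total Pieces * 100
Good pieces = 2341 - 117 = 2224
QR = 2224 / 2341 * 100 = 95.0%

95.0%


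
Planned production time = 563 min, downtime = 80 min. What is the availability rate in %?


Formula: Availability = (Planned Time - Downtime) / Planned Time * 100
Uptime = 563 - 80 = 483 min
Availability = 483 / 563 * 100 = 85.8%

85.8%


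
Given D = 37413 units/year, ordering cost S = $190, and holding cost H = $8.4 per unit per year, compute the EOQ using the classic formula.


Formula: EOQ = sqrt(2 * D * S / H)
Numerator: 2 * 37413 * 190 = 14216940
2DS/H = 14216940 / 8.4 = 1692492.9
EOQ = sqrt(1692492.9) = 1301.0 units

1301.0 units


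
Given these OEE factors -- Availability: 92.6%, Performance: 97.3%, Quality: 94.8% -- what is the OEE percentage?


Formula: OEE = Availability * Performance * Quality / 10000
A * P = 92.6% * 97.3% / 100 = 90.1%
OEE = 90.1% * 94.8% / 100 = 85.4%

85.4%


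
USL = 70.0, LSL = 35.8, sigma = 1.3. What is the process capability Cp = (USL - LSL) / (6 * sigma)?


Cp = (70.0 - 35.8) / (6 * 1.3)

4.38


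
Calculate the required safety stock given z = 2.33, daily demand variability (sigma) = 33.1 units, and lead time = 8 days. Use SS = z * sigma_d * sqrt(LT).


Formula: SS = z * sigma_d * sqrt(LT)
sqrt(LT) = sqrt(8) = 2.8284
SS = 2.33 * 33.1 * 2.8284
SS = 218.1 units

218.1 units


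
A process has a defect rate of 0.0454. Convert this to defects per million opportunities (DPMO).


DPMO = defect_rate * 1000000 = 0.0454 * 1000000

45400


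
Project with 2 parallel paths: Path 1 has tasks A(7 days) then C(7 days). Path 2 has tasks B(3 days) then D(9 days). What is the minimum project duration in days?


Path 1 = 7 + 7 = 14 days
Path 2 = 3 + 9 = 12 days
Duration = max(14, 12) = 14 days

14 days


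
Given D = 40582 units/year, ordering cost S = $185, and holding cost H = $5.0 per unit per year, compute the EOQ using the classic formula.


Formula: EOQ = sqrt(2 * D * S / H)
Numerator: 2 * 40582 * 185 = 15015340
2DS/H = 15015340 / 5.0 = 3003068.0
EOQ = sqrt(3003068.0) = 1732.9 units

1732.9 units


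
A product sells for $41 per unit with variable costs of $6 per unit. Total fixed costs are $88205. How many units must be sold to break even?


Formula: BEQ = Fixed Costs / (Price - Variable Cost)
Contribution margin = $41 - $6 = $35/unit
BEQ = ceil($88205 / $35/unit) = ceil(2520.14) = 2521 units

2521 units


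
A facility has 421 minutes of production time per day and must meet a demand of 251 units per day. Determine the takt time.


Formula: Takt Time = Available Production Time / Customer Demand
Takt = 421 min/day / 251 units/day
Takt = 1.68 min/unit

1.68 min/unit


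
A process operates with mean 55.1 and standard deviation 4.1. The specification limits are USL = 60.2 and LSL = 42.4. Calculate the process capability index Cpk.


Cpu = (60.2 - 55.1) / (3 * 4.1) = 0.41
Cpl = (55.1 - 42.4) / (3 * 4.1) = 1.03
Cpk = min(0.41, 1.03) = 0.41

0.41


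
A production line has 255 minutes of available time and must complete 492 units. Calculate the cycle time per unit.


Formula: CT = Available Time / Number of Units
CT = 255 min / 492 units
CT = 0.52 min/unit

0.52 min/unit


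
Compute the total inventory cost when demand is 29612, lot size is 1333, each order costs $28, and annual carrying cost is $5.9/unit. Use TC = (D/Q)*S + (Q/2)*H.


TC = 29612/1333 * 28 + 1333/2 * 5.9

$4554.36


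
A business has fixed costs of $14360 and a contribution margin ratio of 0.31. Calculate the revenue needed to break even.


Formula: BER = Fixed Costs / Contribution Margin Ratio
BER = $14360 / 0.31
BER = $46322.58 (to the nearest cent)

$46322.58


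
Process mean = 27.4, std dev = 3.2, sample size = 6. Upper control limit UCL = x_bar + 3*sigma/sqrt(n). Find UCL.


UCL = 27.4 + 3 * 3.2 / sqrt(6)

31.32


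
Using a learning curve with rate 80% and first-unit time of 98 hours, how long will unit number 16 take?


Formula: T_n = T_1 * (learning_rate)^(log2(n)) where learning_rate = rate/100
Doublings = log2(16) = 4
T_n = 98 * 0.8^4
T_n = 98 * 0.4096 = 40.1 hours

40.1 hours


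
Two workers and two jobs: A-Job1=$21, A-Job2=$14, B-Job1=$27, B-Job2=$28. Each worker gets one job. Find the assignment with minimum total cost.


Option 1: A->1 + B->2 = $21 + $28 = $49
Option 2: A->2 + B->1 = $14 + $27 = $41
Min cost = min($49, $41) = $41

$41


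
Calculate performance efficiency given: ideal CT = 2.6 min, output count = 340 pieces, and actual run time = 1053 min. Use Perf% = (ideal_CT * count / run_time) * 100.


Formula: Performance = (Ideal CT * Total Count) / Run Time * 100
Ideal output time = 2.6 * 340 = 884.0 min
Performance = 884.0 / 1053 * 100 = 84.0%

84.0%


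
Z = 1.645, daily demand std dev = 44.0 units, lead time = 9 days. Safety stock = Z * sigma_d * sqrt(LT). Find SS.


Formula: SS = z * sigma_d * sqrt(LT)
sqrt(LT) = sqrt(9) = 3.0
SS = 1.645 * 44.0 * 3.0
SS = 217.1 units

217.1 units


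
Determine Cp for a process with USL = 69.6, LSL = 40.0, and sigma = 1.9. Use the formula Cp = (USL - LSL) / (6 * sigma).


Cp = (69.6 - 40.0) / (6 * 1.9)

2.6


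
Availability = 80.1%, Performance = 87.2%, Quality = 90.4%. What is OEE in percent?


Formula: OEE = Availability * Performance * Quality / 10000
A * P = 80.1% * 87.2% / 100 = 69.85%
OEE = 69.85% * 90.4% / 100 = 63.1%

63.1%


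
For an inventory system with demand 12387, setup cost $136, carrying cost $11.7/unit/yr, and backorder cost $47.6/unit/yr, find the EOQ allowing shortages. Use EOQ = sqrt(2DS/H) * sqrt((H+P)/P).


Formula: EOQ* = sqrt(2DS/H) * sqrt((H+P)/P)
Base EOQ = sqrt(2*12387*136/11.7) = 536.63 units
Correction = sqrt((11.7+47.6)/47.6) = 1.11615
EOQ* = 536.63 * 1.11615 = 599.0 units

599.0 units


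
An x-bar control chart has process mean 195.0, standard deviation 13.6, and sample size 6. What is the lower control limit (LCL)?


LCL = 195.0 - 3 * 13.6 / sqrt(6)

178.34


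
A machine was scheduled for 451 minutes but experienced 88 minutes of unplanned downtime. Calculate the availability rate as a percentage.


Formula: Availability = (Planned Time - Downtime) / Planned Time * 100
Uptime = 451 - 88 = 363 min
Availability = 363 / 451 * 100 = 80.5%

80.5%


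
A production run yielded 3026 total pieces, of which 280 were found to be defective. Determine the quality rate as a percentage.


Formula: Quality Rate = Good Pieces / Total Pieces * 100
Good pieces = 3026 - 280 = 2746
QR = 2746 / 3026 * 100 = 90.7%

90.7%


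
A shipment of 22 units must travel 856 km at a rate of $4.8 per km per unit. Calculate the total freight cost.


TC = dist * cost * units = 856 * 4.8 * 22 = $90393.60

$90393.60


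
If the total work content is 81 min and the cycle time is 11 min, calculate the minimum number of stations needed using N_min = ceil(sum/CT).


Formula: N_min = ceil(Sum of Task Times / Cycle Time)
N_min = ceil(81 min / 11 min) = ceil(7.3636)
N_min = 8 stations

8


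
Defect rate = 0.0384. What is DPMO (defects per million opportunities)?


DPMO = defect_rate * 1000000 = 0.0384 * 1000000

38400


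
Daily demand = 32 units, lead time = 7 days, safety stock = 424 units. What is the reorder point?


Formula: ROP = (Daily Demand * Lead Time) + Safety Stock
Demand during lead time = 32 * 7 = 224 units
ROP = 224 + 424 = 648 units

648 units


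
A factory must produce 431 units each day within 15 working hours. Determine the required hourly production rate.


Formula: Production Rate = Daily Demand / Available Hours
Rate = 431 units/day / 15 hours/day
Rate = 28.7 units/hour

28.7 units/hour


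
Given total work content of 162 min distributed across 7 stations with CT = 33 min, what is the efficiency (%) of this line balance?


Formula: Efficiency = Sum of Task Times / (N_stations * CT) * 100
Total station capacity = 7 stations * 33 min = 231 min
Efficiency = 162 / 231 * 100 = 70.1%

70.1%


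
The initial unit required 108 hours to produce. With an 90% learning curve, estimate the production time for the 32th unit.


Formula: T_n = T_1 * (learning_rate)^(log2(n)) where learning_rate = rate/100
Doublings = log2(32) = 5
T_n = 108 * 0.9^5
T_n = 108 * 0.5905 = 63.8 hours

63.8 hours


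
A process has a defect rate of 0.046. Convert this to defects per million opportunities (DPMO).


DPMO = defect_rate * 1000000 = 0.046 * 1000000

46000


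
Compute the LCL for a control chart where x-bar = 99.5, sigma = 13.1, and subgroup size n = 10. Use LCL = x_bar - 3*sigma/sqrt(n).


LCL = 99.5 - 3 * 13.1 / sqrt(10)

87.07


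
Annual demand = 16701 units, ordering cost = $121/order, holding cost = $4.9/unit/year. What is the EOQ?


Formula: EOQ = sqrt(2 * D * S / H)
Numerator: 2 * 16701 * 121 = 4041642
2DS/H = 4041642 / 4.9 = 824824.9
EOQ = sqrt(824824.9) = 908.2 units

908.2 units


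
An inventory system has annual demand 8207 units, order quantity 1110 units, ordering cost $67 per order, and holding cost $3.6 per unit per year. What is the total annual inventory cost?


TC = 8207/1110 * 67 + 1110/2 * 3.6

$2493.38


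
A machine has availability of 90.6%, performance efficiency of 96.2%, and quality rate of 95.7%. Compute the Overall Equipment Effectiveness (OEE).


Formula: OEE = Availability * Performance * Quality / 10000
A * P = 90.6% * 96.2% / 100 = 87.16%
OEE = 87.16% * 95.7% / 100 = 83.4%

83.4%


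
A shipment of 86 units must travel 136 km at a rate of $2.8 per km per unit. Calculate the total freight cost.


TC = dist * cost * units = 136 * 2.8 * 86 = $32748.80

$32748.80


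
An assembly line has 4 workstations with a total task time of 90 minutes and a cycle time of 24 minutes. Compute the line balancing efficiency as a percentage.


Formula: Efficiency = Sum of Task Times / (N_stations * CT) * 100
Total station capacity = 4 stations * 24 min = 96 min
Efficiency = 90 / 96 * 100 = 93.8%

93.8%


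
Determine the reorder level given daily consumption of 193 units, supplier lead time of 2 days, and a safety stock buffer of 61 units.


Formula: ROP = (Daily Demand * Lead Time) + Safety Stock
Demand during lead time = 193 * 2 = 386 units
ROP = 386 + 61 = 447 units

447 units


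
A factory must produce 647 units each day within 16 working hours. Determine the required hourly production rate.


Formula: Production Rate = Daily Demand / Available Hours
Rate = 647 units/day / 16 hours/day
Rate = 40.4 units/hour

40.4 units/hour


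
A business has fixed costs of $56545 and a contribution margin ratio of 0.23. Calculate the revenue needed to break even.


Formula: BER = Fixed Costs / Contribution Margin Ratio
BER = $56545 / 0.23
BER = $245847.83 (to the nearest cent)

$245847.83


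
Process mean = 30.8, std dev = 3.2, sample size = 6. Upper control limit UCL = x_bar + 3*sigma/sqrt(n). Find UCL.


UCL = 30.8 + 3 * 3.2 / sqrt(6)

34.72


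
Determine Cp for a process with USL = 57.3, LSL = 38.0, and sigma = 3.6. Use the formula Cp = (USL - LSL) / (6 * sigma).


Cp = (57.3 - 38.0) / (6 * 3.6)

0.89


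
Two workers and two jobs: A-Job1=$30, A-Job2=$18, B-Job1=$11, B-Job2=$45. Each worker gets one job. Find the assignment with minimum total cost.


Option 1: A->1 + B->2 = $30 + $45 = $75
Option 2: A->2 + B->1 = $18 + $11 = $29
Min cost = min($75, $29) = $29

$29


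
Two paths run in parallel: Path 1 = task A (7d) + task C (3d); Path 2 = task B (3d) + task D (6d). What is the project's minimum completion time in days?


Path 1 = 7 + 3 = 10 days
Path 2 = 3 + 6 = 9 days
Duration = max(10, 9) = 10 days

10 days


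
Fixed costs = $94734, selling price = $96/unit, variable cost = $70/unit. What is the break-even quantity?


Formula: BEQ = Fixed Costs / (Price - Variable Cost)
Contribution margin = $96 - $70 = $26/unit
BEQ = ceil($94734 / $26/unit) = ceil(3643.62) = 3644 units

3644 units


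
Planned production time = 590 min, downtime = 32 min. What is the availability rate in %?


Formula: Availability = (Planned Time - Downtime) / Planned Time * 100
Uptime = 590 - 32 = 558 min
Availability = 558 / 590 * 100 = 94.6%

94.6%


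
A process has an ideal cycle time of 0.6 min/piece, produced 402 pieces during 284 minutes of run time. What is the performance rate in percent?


Formula: Performance = (Ideal CT * Total Count) / Run Time * 100
Ideal output time = 0.6 * 402 = 241.2 min
Performance = 241.2 / 284 * 100 = 84.9%

84.9%


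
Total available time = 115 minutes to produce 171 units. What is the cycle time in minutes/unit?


Formula: CT = Available Time / Number of Units
CT = 115 min / 171 units
CT = 0.67 min/unit

0.67 min/unit


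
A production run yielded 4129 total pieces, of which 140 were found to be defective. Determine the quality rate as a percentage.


Formula: Quality Rate = Good Pieces / Total Pieces * 100
Good pieces = 4129 - 140 = 3989
QR = 3989 / 4129 * 100 = 96.6%

96.6%


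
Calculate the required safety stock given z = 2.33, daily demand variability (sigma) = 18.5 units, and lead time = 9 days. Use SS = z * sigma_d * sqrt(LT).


Formula: SS = z * sigma_d * sqrt(LT)
sqrt(LT) = sqrt(9) = 3.0
SS = 2.33 * 18.5 * 3.0
SS = 129.3 units

129.3 units


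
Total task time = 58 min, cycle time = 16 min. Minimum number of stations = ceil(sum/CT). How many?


Formula: N_min = ceil(Sum of Task Times / Cycle Time)
N_min = ceil(58 min / 16 min) = ceil(3.625)
N_min = 4 stations

4


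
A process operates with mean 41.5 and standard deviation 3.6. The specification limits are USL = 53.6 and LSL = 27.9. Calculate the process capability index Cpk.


Cpu = (53.6 - 41.5) / (3 * 3.6) = 1.12
Cpl = (41.5 - 27.9) / (3 * 3.6) = 1.26
Cpk = min(1.12, 1.26) = 1.12

1.12


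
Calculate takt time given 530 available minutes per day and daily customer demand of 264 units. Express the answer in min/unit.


Formula: Takt Time = Available Production Time / Customer Demand
Takt = 530 min/day / 264 units/day
Takt = 2.01 min/unit

2.01 min/unit


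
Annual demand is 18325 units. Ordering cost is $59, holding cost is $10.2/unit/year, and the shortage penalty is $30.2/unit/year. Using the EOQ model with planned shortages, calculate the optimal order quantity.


Formula: EOQ* = sqrt(2DS/H) * sqrt((H+P)/P)
Base EOQ = sqrt(2*18325*59/10.2) = 460.43 units
Correction = sqrt((10.2+30.2)/30.2) = 1.15661
EOQ* = 460.43 * 1.15661 = 532.5 units

532.5 units


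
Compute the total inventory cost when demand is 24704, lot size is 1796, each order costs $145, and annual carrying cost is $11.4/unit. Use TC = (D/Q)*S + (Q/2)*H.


TC = 24704/1796 * 145 + 1796/2 * 11.4

$12231.68


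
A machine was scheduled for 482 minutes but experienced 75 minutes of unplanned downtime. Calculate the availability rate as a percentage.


Formula: Availability = (Planned Time - Downtime) / Planned Time * 100
Uptime = 482 - 75 = 407 min
Availability = 407 / 482 * 100 = 84.4%

84.4%


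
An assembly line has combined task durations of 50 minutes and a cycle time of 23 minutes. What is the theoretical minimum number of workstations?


Formula: N_min = ceil(Sum of Task Times / Cycle Time)
N_min = ceil(50 min / 23 min) = ceil(2.1739)
N_min = 3 stations

3


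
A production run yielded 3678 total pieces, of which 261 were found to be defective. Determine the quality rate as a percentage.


Formula: Quality Rate = Good Pieces / Total Pieces * 100
Good pieces = 3678 - 261 = 3417
QR = 3417 / 3678 * 100 = 92.9%

92.9%


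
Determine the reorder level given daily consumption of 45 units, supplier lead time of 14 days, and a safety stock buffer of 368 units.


Formula: ROP = (Daily Demand * Lead Time) + Safety Stock
Demand during lead time = 45 * 14 = 630 units
ROP = 630 + 368 = 998 units

998 units


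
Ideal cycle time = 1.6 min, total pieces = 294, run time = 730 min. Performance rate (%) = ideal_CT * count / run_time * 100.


Formula: Performance = (Ideal CT * Total Count) / Run Time * 100
Ideal output time = 1.6 * 294 = 470.4 min
Performance = 470.4 / 730 * 100 = 64.4%

64.4%


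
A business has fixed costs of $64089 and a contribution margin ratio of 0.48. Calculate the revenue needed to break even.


Formula: BER = Fixed Costs / Contribution Margin Ratio
BER = $64089 / 0.48
BER = $133518.75 (to the nearest cent)

$133518.75


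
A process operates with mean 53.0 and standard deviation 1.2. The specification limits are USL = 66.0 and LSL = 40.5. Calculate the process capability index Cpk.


Cpu = (66.0 - 53.0) / (3 * 1.2) = 3.61
Cpl = (53.0 - 40.5) / (3 * 1.2) = 3.47
Cpk = min(3.61, 3.47) = 3.47

3.47


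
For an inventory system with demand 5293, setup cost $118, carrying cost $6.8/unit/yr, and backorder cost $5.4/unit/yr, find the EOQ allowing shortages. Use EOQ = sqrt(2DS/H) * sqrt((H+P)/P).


Formula: EOQ* = sqrt(2DS/H) * sqrt((H+P)/P)
Base EOQ = sqrt(2*5293*118/6.8) = 428.6 units
Correction = sqrt((6.8+5.4)/5.4) = 1.50308
EOQ* = 428.6 * 1.50308 = 644.2 units

644.2 units


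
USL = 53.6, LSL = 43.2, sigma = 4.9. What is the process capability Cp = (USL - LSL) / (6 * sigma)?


Cp = (53.6 - 43.2) / (6 * 4.9)

0.35


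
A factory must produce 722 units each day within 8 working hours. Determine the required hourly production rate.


Formula: Production Rate = Daily Demand / Available Hours
Rate = 722 units/day / 8 hours/day
Rate = 90.3 units/hour

90.3 units/hour


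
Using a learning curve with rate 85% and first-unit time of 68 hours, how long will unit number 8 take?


Formula: T_n = T_1 * (learning_rate)^(log2(n)) where learning_rate = rate/100
Doublings = log2(8) = 3
T_n = 68 * 0.85^3
T_n = 68 * 0.6141 = 41.8 hours

41.8 hours


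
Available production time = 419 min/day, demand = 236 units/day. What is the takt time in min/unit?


Formula: Takt Time = Available Production Time / Customer Demand
Takt = 419 min/day / 236 units/day
Takt = 1.78 min/unit

1.78 min/unit


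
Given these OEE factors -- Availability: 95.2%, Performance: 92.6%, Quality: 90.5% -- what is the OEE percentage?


Formula: OEE = Availability * Performance * Quality / 10000
A * P = 95.2% * 92.6% / 100 = 88.16%
OEE = 88.16% * 90.5% / 100 = 79.8%

79.8%


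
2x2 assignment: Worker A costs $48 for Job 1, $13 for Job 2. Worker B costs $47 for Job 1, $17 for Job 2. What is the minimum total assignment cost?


Option 1: A->1 + B->2 = $48 + $17 = $65
Option 2: A->2 + B->1 = $13 + $47 = $60
Min cost = min($65, $60) = $60

$60


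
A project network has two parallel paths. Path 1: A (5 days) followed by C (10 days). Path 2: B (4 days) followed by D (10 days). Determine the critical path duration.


Path 1 = 5 + 10 = 15 days
Path 2 = 4 + 10 = 14 days
Duration = max(15, 14) = 15 days

15 days


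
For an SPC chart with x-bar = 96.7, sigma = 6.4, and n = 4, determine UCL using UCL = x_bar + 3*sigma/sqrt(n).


UCL = 96.7 + 3 * 6.4 / sqrt(4)

106.3


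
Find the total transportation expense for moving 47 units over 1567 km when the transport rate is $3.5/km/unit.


TC = dist * cost * units = 1567 * 3.5 * 47 = $257771.50

$257771.50


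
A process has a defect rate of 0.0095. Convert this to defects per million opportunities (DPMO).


DPMO = defect_rate * 1000000 = 0.0095 * 1000000

9500


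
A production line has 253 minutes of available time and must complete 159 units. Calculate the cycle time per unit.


Formula: CT = Available Time / Number of Units
CT = 253 min / 159 units
CT = 1.59 min/unit

1.59 min/unit


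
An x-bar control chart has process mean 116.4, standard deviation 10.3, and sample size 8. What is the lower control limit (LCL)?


LCL = 116.4 - 3 * 10.3 / sqrt(8)

105.48


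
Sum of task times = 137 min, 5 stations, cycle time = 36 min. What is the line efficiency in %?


Formula: Efficiency = Sum of Task Times / (N_stations * CT) * 100
Total station capacity = 5 stations * 36 min = 180 min
Efficiency = 137 / 180 * 100 = 76.1%

76.1%


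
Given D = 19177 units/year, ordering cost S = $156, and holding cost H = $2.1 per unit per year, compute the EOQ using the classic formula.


Formula: EOQ = sqrt(2 * D * S / H)
Numerator: 2 * 19177 * 156 = 5983224
2DS/H = 5983224 / 2.1 = 2849154.3
EOQ = sqrt(2849154.3) = 1687.9 units

1687.9 units


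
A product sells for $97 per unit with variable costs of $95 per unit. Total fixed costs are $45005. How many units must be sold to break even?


Formula: BEQ = Fixed Costs / (Price - Variable Cost)
Contribution margin = $97 - $95 = $2/unit
BEQ = ceil($45005 / $2/unit) = ceil(22502.5) = 22503 units

22503 units


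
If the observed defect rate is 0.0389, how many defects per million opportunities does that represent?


DPMO = defect_rate * 1000000 = 0.0389 * 1000000

38900


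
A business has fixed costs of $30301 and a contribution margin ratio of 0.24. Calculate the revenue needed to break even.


Formula: BER = Fixed Costs / Contribution Margin Ratio
BER = $30301 / 0.24
BER = $126254.17 (to the nearest cent)

$126254.17


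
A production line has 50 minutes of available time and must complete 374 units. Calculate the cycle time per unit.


Formula: CT = Available Time / Number of Units
CT = 50 min / 374 units
CT = 0.13 min/unit

0.13 min/unit


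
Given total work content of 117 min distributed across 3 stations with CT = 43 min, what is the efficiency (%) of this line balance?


Formula: Efficiency = Sum of Task Times / (N_stations * CT) * 100
Total station capacity = 3 stations * 43 min = 129 min
Efficiency = 117 / 129 * 100 = 90.7%

90.7%


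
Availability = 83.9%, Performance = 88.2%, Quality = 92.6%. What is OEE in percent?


Formula: OEE = Availability * Performance * Quality / 10000
A * P = 83.9% * 88.2% / 100 = 74.0%
OEE = 74.0% * 92.6% / 100 = 68.5%

68.5%


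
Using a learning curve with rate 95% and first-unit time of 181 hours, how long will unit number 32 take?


Formula: T_n = T_1 * (learning_rate)^(log2(n)) where learning_rate = rate/100
Doublings = log2(32) = 5
T_n = 181 * 0.95^5
T_n = 181 * 0.7738 = 140.1 hours

140.1 hours


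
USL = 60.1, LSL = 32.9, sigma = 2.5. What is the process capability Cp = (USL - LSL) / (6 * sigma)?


Cp = (60.1 - 32.9) / (6 * 2.5)

1.81


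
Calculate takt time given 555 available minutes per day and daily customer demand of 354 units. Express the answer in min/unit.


Formula: Takt Time = Available Production Time / Customer Demand
Takt = 555 min/day / 354 units/day
Takt = 1.57 min/unit

1.57 min/unit


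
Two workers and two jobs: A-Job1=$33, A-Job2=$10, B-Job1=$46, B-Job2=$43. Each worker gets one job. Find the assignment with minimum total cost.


Option 1: A->1 + B->2 = $33 + $43 = $76
Option 2: A->2 + B->1 = $10 + $46 = $56
Min cost = min($76, $56) = $56

$56


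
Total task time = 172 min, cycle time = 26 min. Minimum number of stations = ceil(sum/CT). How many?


Formula: N_min = ceil(Sum of Task Times / Cycle Time)
N_min = ceil(172 min / 26 min) = ceil(6.6154)
N_min = 7 stations

7


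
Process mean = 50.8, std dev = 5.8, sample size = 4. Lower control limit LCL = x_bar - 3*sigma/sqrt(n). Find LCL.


LCL = 50.8 - 3 * 5.8 / sqrt(4)

42.1


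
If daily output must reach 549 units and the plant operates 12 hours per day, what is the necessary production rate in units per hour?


Formula: Production Rate = Daily Demand / Available Hours
Rate = 549 units/day / 12 hours/day
Rate = 45.8 units/hour

45.8 units/hour


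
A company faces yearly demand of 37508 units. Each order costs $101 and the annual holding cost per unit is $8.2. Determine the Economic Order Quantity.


Formula: EOQ = sqrt(2 * D * S / H)
Numerator: 2 * 37508 * 101 = 7576616
2DS/H = 7576616 / 8.2 = 923977.6
EOQ = sqrt(923977.6) = 961.2 units

961.2 units


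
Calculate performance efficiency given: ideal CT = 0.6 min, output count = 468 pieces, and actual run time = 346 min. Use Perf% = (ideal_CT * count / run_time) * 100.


Formula: Performance = (Ideal CT * Total Count) / Run Time * 100
Ideal output time = 0.6 * 468 = 280.8 min
Performance = 280.8 / 346 * 100 = 81.2%

81.2%


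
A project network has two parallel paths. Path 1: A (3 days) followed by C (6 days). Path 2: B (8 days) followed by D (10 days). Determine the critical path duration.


Path 1 = 3 + 6 = 9 days
Path 2 = 8 + 10 = 18 days
Duration = max(9, 18) = 18 days

18 days
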